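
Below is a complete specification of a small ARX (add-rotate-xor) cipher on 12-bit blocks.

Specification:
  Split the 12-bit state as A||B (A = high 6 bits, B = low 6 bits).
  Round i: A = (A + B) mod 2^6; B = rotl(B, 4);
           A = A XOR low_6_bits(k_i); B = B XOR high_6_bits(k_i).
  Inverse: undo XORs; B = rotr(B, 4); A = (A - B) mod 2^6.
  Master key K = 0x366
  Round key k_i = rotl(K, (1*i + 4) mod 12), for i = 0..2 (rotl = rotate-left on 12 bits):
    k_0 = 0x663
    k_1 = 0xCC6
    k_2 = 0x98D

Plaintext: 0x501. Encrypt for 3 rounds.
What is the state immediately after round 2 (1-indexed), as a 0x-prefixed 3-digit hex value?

0xE61

s_0 = plaintext = 0x501
s_1 = Round(s_0, k_0) = 0xD89
s_2 = Round(s_1, k_1) = 0xE61
s_3 = Round(s_2, k_2) = 0x5FE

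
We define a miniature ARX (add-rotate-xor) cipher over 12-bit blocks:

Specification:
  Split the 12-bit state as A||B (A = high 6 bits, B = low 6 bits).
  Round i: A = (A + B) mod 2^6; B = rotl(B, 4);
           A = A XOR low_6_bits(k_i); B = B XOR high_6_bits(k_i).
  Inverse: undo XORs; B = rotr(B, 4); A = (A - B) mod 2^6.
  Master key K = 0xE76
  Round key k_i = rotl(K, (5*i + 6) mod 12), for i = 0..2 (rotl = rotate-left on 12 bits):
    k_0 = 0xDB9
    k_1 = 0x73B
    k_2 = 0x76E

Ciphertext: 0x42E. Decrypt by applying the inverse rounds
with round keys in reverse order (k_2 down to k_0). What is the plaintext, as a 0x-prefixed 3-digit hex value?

s_0 = ciphertext = 0x42E
s_1 = InvRound(s_0, k_2) = 0xBCF
s_2 = InvRound(s_1, k_1) = 0x1CD
s_3 = InvRound(s_2, k_0) = 0x3EF

0x3EF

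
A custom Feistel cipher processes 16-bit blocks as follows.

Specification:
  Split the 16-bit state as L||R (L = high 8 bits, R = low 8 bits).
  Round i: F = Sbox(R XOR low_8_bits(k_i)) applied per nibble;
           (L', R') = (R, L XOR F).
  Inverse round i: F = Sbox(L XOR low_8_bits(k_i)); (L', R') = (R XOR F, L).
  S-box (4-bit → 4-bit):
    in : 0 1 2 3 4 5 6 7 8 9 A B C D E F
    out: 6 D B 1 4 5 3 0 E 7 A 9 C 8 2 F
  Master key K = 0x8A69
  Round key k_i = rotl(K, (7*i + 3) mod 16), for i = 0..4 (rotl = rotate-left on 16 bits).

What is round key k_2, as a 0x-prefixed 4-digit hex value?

0x14D3

K = 0x8A69
k_0 = rotl(K, (7*0+3) mod 16) = rotl(K, 3) = 0x534C
k_1 = rotl(K, (7*1+3) mod 16) = rotl(K, 10) = 0xA629
k_2 = rotl(K, (7*2+3) mod 16) = rotl(K, 1) = 0x14D3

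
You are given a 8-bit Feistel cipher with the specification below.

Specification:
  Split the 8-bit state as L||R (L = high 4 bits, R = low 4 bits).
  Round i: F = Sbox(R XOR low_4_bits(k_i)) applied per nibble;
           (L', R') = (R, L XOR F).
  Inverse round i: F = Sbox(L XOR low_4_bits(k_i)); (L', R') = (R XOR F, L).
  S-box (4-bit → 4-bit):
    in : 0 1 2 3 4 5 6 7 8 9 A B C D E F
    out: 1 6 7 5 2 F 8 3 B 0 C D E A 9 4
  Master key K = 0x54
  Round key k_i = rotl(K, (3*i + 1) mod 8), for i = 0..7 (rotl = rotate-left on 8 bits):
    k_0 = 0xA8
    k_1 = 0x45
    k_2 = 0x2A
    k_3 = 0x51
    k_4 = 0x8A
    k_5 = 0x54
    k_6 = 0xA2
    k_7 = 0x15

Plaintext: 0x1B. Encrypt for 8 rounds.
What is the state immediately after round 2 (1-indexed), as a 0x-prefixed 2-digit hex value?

s_0 = plaintext = 0x1B
s_1 = Round(s_0, k_0) = 0xB4
s_2 = Round(s_1, k_1) = 0x4D
s_3 = Round(s_2, k_2) = 0xD7
s_4 = Round(s_3, k_3) = 0x75
s_5 = Round(s_4, k_4) = 0x53
s_6 = Round(s_5, k_5) = 0x36
s_7 = Round(s_6, k_6) = 0x61
s_8 = Round(s_7, k_7) = 0x14

0x4D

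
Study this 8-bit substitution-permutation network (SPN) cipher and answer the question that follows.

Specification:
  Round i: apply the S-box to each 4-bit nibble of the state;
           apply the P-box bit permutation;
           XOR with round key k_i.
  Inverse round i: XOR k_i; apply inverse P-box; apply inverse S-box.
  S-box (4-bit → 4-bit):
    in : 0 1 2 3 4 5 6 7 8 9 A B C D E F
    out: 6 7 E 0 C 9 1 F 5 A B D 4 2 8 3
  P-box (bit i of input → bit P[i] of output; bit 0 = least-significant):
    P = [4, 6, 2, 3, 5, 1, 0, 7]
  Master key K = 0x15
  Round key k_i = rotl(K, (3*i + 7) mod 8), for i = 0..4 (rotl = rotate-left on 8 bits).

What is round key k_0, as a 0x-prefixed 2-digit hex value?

K = 0x15
k_0 = rotl(K, (3*0+7) mod 8) = rotl(K, 7) = 0x8A

0x8A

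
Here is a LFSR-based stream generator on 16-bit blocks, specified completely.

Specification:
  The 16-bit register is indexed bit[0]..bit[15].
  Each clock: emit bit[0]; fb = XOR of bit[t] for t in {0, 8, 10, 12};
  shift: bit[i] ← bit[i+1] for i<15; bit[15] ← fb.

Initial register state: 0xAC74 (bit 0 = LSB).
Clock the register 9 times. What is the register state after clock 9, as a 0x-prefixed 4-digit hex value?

reg_0 = 0xAC74
clock 1: out=0, reg = 0xD63A
clock 2: out=0, reg = 0x6B1D
clock 3: out=1, reg = 0x358E
clock 4: out=0, reg = 0x9AC7
clock 5: out=1, reg = 0x4D63
clock 6: out=1, reg = 0xA6B1
clock 7: out=1, reg = 0x5358
clock 8: out=0, reg = 0x29AC
clock 9: out=0, reg = 0x94D6

0x94D6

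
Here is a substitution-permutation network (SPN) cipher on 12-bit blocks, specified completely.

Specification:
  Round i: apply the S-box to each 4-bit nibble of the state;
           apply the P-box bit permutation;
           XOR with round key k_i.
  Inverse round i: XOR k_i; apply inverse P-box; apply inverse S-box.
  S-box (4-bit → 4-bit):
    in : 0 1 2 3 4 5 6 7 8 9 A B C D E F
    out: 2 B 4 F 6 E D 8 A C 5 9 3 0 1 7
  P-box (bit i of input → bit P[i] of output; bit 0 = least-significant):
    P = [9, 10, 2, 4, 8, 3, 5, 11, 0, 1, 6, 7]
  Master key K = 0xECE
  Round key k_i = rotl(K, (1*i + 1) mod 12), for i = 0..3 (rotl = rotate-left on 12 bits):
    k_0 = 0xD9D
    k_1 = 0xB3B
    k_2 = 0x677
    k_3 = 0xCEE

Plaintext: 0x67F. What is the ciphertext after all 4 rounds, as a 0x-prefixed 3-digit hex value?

s_0 = plaintext = 0x67F
s_1 = Round(s_0, k_0) = 0x358
s_2 = Round(s_1, k_1) = 0x7C0
s_3 = Round(s_2, k_2) = 0x3FF
s_4 = Round(s_3, k_3) = 0xB01

0xB01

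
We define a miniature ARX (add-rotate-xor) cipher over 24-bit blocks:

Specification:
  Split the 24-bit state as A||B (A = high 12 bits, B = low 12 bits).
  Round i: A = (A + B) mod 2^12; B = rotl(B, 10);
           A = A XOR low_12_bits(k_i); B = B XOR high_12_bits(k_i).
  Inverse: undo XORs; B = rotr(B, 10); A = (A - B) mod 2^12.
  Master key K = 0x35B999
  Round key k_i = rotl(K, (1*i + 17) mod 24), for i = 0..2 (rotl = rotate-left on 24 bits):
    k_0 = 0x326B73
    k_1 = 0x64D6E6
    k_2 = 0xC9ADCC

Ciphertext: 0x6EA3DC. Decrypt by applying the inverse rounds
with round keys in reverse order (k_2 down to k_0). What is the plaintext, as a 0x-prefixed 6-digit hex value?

0x6ED9F3

s_0 = ciphertext = 0x6EA3DC
s_1 = InvRound(s_0, k_2) = 0xE0BD1B
s_2 = InvRound(s_1, k_1) = 0xB93D5A
s_3 = InvRound(s_2, k_0) = 0x6ED9F3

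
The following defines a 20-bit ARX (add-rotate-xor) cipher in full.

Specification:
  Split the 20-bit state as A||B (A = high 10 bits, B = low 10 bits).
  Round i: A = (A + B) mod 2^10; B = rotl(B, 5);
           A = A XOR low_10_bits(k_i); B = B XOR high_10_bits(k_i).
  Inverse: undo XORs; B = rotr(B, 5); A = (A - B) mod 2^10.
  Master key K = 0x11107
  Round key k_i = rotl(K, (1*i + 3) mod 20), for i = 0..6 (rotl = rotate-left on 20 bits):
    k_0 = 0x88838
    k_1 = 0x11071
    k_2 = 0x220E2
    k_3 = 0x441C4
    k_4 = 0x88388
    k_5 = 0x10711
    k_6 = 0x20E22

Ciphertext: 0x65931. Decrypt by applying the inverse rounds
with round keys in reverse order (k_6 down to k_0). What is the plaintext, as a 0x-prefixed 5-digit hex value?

s_0 = ciphertext = 0x65931
s_1 = InvRound(s_0, k_6) = 0x59E4D
s_2 = InvRound(s_1, k_5) = 0x39990
s_3 = InvRound(s_2, k_4) = 0x5461D
s_4 = InvRound(s_3, k_3) = 0xB75B8
s_5 = InvRound(s_4, k_2) = 0x0DA09
s_6 = InvRound(s_5, k_1) = 0xA55B2
s_7 = InvRound(s_6, k_0) = 0x2461C

0x2461C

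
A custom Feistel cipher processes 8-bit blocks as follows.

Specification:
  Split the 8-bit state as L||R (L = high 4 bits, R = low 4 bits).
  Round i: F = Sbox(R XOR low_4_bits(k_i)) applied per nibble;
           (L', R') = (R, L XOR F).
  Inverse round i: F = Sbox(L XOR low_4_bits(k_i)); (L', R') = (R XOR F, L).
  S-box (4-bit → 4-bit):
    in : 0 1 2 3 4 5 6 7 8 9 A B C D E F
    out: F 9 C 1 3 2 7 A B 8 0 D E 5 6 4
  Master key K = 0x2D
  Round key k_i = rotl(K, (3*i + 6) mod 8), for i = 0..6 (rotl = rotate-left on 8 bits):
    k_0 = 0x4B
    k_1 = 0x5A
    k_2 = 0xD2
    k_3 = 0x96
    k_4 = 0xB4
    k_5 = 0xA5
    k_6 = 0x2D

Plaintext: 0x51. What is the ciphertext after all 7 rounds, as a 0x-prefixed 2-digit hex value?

0x19

s_0 = plaintext = 0x51
s_1 = Round(s_0, k_0) = 0x15
s_2 = Round(s_1, k_1) = 0x55
s_3 = Round(s_2, k_2) = 0x5F
s_4 = Round(s_3, k_3) = 0xFD
s_5 = Round(s_4, k_4) = 0xD7
s_6 = Round(s_5, k_5) = 0x71
s_7 = Round(s_6, k_6) = 0x19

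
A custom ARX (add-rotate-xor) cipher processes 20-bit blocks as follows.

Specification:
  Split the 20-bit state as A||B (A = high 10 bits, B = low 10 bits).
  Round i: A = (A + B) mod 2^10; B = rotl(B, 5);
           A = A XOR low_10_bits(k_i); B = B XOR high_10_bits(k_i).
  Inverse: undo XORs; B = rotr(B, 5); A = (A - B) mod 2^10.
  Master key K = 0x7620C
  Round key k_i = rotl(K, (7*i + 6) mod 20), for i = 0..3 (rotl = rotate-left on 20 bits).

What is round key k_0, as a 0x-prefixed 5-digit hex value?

K = 0x7620C
k_0 = rotl(K, (7*0+6) mod 20) = rotl(K, 6) = 0x8831D

0x8831D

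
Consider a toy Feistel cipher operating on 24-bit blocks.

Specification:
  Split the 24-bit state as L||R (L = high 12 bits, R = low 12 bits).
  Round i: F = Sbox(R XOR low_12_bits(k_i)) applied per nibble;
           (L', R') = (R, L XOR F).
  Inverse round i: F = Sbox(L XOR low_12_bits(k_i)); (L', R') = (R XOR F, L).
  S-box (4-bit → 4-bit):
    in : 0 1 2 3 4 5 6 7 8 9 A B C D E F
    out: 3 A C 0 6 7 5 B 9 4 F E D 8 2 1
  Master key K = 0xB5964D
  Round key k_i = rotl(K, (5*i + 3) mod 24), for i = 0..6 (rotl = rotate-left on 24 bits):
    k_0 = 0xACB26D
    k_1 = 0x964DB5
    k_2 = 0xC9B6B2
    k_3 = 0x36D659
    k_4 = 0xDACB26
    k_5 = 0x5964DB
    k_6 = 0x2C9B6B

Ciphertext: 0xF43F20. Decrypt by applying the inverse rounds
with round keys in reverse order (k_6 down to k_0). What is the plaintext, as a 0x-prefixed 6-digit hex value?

0xC791FC

s_0 = ciphertext = 0xF43F20
s_1 = InvRound(s_0, k_6) = 0x9E9F43
s_2 = InvRound(s_1, k_5) = 0x74F9E9
s_3 = InvRound(s_2, k_4) = 0x4BD74F
s_4 = InvRound(s_3, k_3) = 0xB694BD
s_5 = InvRound(s_4, k_2) = 0xC33B69
s_6 = InvRound(s_5, k_1) = 0x1FCC33
s_7 = InvRound(s_6, k_0) = 0xC791FC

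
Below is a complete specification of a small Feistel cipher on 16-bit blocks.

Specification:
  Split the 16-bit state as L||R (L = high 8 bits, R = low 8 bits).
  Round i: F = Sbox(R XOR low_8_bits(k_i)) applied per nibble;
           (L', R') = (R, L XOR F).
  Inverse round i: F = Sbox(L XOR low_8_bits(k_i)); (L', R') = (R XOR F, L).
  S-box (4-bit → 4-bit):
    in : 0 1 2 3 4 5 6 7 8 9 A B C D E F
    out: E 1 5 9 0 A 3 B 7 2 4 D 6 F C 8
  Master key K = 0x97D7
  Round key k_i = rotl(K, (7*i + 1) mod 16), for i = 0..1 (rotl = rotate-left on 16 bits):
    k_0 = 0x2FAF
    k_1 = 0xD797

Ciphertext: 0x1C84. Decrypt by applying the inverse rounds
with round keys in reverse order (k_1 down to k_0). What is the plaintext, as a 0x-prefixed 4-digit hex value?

s_0 = ciphertext = 0x1C84
s_1 = InvRound(s_0, k_1) = 0xF91C
s_2 = InvRound(s_1, k_0) = 0xBFF9

0xBFF9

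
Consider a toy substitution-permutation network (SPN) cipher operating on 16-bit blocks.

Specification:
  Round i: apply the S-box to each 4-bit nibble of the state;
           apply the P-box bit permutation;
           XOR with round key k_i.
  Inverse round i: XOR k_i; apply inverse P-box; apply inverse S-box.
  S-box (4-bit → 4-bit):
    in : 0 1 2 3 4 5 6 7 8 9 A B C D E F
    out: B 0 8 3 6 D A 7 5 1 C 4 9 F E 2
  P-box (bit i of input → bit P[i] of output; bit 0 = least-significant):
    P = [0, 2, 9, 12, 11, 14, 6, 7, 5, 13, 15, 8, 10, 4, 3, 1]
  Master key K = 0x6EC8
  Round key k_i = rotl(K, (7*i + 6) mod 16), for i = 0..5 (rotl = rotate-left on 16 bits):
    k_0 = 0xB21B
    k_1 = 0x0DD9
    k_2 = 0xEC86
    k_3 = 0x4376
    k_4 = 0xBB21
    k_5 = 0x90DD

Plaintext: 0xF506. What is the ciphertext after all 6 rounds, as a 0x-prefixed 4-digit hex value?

s_0 = plaintext = 0xF506
s_1 = Round(s_0, k_0) = 0x6BAF
s_2 = Round(s_1, k_1) = 0x8D0F
s_3 = Round(s_2, k_2) = 0x012A
s_4 = Round(s_3, k_3) = 0x55E4
s_5 = Round(s_4, k_4) = 0x7CCF
s_6 = Round(s_5, k_5) = 0x9D61

0x9D61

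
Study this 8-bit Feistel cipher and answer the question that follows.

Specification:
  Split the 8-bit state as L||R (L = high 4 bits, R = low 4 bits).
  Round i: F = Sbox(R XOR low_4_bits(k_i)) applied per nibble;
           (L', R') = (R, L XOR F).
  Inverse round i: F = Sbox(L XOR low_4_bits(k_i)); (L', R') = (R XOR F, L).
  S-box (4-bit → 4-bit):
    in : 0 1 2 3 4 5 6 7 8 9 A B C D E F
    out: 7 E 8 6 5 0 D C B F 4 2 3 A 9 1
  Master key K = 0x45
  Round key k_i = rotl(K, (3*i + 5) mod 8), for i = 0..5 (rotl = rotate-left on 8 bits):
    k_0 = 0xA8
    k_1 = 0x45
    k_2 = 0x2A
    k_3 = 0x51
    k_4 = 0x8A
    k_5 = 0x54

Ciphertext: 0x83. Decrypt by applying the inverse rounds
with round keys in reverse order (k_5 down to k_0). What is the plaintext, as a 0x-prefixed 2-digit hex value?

s_0 = ciphertext = 0x83
s_1 = InvRound(s_0, k_5) = 0x08
s_2 = InvRound(s_1, k_4) = 0xC0
s_3 = InvRound(s_2, k_3) = 0xAC
s_4 = InvRound(s_3, k_2) = 0xBA
s_5 = InvRound(s_4, k_1) = 0x3B
s_6 = InvRound(s_5, k_0) = 0x93

0x93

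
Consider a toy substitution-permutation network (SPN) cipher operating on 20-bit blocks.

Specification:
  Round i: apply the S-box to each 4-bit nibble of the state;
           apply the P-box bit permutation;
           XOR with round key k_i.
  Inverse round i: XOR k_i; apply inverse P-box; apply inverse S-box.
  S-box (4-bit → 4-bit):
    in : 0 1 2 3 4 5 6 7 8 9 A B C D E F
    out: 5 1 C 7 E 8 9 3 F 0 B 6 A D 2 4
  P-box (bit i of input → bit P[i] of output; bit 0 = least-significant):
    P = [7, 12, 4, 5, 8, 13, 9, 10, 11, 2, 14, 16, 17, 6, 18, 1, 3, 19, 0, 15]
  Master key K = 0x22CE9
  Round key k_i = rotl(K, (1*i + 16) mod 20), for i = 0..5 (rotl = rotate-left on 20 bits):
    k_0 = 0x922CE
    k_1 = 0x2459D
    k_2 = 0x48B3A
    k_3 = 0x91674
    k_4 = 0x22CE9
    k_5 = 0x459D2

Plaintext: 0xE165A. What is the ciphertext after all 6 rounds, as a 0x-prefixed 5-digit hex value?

s_0 = plaintext = 0xE165A
s_1 = Round(s_0, k_0) = 0x23E6E
s_2 = Round(s_1, k_1) = 0x4D0D8
s_3 = Round(s_2, k_2) = 0xA5489
s_4 = Round(s_3, k_3) = 0x0F17A
s_5 = Round(s_4, k_4) = 0x61540
s_6 = Round(s_5, k_5) = 0x7FF4A

0x7FF4A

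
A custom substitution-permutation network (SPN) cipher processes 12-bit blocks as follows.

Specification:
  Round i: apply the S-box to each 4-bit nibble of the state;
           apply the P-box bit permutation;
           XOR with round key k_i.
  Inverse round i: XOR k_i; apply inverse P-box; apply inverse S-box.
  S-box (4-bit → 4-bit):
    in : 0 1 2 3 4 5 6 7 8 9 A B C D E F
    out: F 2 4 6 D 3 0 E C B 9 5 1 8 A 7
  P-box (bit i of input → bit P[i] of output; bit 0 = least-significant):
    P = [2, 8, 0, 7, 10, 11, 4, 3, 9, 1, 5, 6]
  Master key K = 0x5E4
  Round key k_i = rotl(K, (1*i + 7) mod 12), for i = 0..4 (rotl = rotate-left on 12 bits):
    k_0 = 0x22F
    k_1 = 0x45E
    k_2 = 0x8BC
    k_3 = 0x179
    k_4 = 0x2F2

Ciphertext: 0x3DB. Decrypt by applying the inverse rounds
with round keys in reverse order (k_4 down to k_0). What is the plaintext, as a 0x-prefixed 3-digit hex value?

s_0 = ciphertext = 0x3DB
s_1 = InvRound(s_0, k_4) = 0x2D3
s_2 = InvRound(s_1, k_3) = 0xFDE
s_3 = InvRound(s_2, k_2) = 0x0C1
s_4 = InvRound(s_3, k_1) = 0x144
s_5 = InvRound(s_4, k_0) = 0x0D3

0x0D3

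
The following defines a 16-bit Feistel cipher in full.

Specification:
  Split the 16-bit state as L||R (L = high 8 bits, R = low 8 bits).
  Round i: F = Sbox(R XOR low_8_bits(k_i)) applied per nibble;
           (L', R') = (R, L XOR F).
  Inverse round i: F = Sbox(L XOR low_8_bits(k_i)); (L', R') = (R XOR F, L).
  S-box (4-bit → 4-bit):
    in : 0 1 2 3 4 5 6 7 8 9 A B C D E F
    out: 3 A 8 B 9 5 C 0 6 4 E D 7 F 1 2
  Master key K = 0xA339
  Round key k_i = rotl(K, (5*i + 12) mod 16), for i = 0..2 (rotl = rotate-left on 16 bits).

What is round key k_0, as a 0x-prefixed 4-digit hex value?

0x9A33

K = 0xA339
k_0 = rotl(K, (5*0+12) mod 16) = rotl(K, 12) = 0x9A33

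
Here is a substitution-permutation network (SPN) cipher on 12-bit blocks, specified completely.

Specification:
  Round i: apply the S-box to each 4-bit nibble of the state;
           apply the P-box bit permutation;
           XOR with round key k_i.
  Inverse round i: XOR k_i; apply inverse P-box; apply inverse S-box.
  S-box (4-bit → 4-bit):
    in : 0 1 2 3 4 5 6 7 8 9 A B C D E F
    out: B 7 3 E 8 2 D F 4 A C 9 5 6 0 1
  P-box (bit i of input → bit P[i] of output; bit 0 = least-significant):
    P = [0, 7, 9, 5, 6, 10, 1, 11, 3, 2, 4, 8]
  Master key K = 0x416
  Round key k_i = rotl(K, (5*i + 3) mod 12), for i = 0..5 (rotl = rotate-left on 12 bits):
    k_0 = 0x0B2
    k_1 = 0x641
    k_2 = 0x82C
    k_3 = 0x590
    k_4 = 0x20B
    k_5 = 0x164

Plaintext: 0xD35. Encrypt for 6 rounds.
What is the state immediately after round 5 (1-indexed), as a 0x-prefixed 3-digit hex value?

s_0 = plaintext = 0xD35
s_1 = Round(s_0, k_0) = 0xC24
s_2 = Round(s_1, k_1) = 0x239
s_3 = Round(s_2, k_2) = 0x482
s_4 = Round(s_3, k_3) = 0x413
s_5 = Round(s_4, k_4) = 0x5E9
s_6 = Round(s_5, k_5) = 0x1C0

0x5E9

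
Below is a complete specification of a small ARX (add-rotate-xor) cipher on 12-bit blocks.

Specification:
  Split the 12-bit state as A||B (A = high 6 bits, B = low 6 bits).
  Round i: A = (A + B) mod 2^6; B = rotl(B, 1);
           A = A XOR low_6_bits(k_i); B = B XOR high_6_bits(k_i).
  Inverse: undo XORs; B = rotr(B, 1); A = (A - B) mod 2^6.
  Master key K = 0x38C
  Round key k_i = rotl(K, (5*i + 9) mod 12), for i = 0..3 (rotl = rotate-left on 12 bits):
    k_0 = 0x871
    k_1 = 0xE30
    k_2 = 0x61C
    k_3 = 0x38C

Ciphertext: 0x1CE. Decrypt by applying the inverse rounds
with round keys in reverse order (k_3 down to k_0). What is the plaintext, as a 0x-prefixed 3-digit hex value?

0x4FD

s_0 = ciphertext = 0x1CE
s_1 = InvRound(s_0, k_3) = 0x2C0
s_2 = InvRound(s_1, k_2) = 0x2CC
s_3 = InvRound(s_2, k_1) = 0x85A
s_4 = InvRound(s_3, k_0) = 0x4FD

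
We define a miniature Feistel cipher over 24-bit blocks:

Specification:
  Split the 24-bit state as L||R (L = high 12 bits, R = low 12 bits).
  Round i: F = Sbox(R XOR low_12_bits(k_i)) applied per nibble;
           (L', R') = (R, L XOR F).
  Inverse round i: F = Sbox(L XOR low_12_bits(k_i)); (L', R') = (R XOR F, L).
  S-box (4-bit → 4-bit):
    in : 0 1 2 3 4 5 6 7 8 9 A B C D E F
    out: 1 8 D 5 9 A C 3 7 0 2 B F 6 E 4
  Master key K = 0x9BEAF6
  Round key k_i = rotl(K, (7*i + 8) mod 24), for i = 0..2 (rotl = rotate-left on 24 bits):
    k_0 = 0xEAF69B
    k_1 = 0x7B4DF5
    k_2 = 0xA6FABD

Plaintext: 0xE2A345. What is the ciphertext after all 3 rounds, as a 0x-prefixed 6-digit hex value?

s_0 = plaintext = 0xE2A345
s_1 = Round(s_0, k_0) = 0x345444
s_2 = Round(s_1, k_1) = 0x4443FD
s_3 = Round(s_2, k_2) = 0x3FD4D5

0x3FD4D5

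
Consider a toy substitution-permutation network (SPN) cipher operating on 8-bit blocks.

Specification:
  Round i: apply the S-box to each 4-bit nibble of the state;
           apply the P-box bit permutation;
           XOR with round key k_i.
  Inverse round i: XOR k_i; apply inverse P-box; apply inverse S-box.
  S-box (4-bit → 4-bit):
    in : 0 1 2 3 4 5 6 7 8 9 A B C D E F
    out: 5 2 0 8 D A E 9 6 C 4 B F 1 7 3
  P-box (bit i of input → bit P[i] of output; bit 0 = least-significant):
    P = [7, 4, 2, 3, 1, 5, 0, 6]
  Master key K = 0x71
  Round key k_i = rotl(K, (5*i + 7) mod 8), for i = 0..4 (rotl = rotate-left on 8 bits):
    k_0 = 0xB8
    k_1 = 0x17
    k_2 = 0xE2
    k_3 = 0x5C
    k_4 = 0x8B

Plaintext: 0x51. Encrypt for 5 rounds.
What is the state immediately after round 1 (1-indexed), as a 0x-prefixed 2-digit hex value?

0xC8

s_0 = plaintext = 0x51
s_1 = Round(s_0, k_0) = 0xC8
s_2 = Round(s_1, k_1) = 0x60
s_3 = Round(s_2, k_2) = 0x07
s_4 = Round(s_3, k_3) = 0xD7
s_5 = Round(s_4, k_4) = 0x01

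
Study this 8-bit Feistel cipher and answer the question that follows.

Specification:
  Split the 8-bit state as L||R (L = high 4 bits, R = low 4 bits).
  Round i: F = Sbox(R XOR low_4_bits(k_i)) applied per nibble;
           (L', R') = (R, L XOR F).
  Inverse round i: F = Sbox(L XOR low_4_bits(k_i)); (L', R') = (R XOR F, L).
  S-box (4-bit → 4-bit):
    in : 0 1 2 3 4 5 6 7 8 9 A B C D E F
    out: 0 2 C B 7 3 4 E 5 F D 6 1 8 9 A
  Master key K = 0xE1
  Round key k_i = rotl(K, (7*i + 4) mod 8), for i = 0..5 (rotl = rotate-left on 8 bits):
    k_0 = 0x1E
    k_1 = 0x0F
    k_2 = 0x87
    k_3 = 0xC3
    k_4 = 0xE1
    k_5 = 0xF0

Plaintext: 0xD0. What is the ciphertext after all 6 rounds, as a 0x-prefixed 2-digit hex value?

s_0 = plaintext = 0xD0
s_1 = Round(s_0, k_0) = 0x04
s_2 = Round(s_1, k_1) = 0x46
s_3 = Round(s_2, k_2) = 0x66
s_4 = Round(s_3, k_3) = 0x65
s_5 = Round(s_4, k_4) = 0x51
s_6 = Round(s_5, k_5) = 0x17

0x17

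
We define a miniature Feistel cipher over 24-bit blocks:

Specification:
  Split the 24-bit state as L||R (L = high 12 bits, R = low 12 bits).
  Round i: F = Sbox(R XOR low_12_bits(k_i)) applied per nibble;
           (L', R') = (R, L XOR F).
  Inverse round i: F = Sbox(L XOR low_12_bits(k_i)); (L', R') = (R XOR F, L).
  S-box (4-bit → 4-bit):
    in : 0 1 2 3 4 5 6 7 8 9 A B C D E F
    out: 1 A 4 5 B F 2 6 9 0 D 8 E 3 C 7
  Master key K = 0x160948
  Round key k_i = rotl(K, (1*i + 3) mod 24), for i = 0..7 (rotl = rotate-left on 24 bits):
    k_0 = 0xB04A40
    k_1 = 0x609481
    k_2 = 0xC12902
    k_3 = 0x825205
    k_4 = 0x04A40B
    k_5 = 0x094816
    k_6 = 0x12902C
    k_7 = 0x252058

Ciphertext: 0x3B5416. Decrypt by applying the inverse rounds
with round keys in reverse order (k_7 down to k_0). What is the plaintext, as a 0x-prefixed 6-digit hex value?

0xB91E82

s_0 = ciphertext = 0x3B5416
s_1 = InvRound(s_0, k_7) = 0x1D53B5
s_2 = InvRound(s_1, k_6) = 0x9C51D5
s_3 = InvRound(s_2, k_5) = 0xBE09C5
s_4 = InvRound(s_3, k_4) = 0xE0DBE0
s_5 = InvRound(s_4, k_3) = 0x5F9E0D
s_6 = InvRound(s_5, k_2) = 0x0755F9
s_7 = InvRound(s_6, k_1) = 0xE82075
s_8 = InvRound(s_7, k_0) = 0xB91E82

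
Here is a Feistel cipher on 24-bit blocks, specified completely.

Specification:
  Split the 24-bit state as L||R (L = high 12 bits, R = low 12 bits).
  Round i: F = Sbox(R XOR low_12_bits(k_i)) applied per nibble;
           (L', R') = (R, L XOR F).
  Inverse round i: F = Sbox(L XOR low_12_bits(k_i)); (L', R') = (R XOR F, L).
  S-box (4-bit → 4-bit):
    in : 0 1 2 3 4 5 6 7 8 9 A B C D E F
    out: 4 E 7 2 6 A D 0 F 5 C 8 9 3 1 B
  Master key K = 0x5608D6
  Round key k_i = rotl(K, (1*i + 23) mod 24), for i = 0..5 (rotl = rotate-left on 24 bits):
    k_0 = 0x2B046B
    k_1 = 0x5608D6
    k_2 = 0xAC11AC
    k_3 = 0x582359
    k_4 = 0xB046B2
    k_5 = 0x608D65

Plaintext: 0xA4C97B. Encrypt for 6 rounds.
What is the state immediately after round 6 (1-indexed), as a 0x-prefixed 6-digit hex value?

s_0 = plaintext = 0xA4C97B
s_1 = Round(s_0, k_0) = 0x97B9A8
s_2 = Round(s_1, k_1) = 0x9A877A
s_3 = Round(s_2, k_2) = 0x77A495
s_4 = Round(s_3, k_3) = 0x4957E3
s_5 = Round(s_4, k_4) = 0x7E3A3B
s_6 = Round(s_5, k_5) = 0xA3B742

0xA3B742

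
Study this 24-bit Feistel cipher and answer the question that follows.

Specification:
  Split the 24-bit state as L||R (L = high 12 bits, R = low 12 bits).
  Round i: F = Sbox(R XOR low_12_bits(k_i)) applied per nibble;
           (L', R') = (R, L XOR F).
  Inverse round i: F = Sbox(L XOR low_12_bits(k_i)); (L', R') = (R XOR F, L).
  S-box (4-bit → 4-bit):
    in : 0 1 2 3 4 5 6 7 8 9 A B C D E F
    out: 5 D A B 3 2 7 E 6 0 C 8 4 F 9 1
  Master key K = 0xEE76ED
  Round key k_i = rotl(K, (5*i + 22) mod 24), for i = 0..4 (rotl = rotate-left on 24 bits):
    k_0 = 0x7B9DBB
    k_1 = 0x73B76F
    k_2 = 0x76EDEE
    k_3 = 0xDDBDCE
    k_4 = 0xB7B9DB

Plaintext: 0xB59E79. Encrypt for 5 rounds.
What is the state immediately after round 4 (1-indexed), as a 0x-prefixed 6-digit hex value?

s_0 = plaintext = 0xB59E79
s_1 = Round(s_0, k_0) = 0xE79013
s_2 = Round(s_1, k_1) = 0x01309D
s_3 = Round(s_2, k_2) = 0x09DFF8
s_4 = Round(s_3, k_3) = 0xFF8A2A
s_5 = Round(s_4, k_4) = 0xA2A4E5

0xFF8A2A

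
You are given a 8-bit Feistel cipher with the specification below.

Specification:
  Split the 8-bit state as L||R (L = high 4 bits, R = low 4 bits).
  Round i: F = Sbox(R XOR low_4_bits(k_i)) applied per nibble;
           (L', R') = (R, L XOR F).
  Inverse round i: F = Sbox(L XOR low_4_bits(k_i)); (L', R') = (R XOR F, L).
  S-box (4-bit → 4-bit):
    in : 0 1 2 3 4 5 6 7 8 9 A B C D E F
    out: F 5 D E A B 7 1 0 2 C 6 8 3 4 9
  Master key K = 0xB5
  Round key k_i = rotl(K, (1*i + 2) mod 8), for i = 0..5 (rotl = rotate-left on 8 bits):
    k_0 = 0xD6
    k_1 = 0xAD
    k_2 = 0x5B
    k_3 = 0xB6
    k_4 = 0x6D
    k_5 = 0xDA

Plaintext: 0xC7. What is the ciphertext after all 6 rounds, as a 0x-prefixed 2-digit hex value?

0x1B

s_0 = plaintext = 0xC7
s_1 = Round(s_0, k_0) = 0x79
s_2 = Round(s_1, k_1) = 0x9D
s_3 = Round(s_2, k_2) = 0xDE
s_4 = Round(s_3, k_3) = 0xED
s_5 = Round(s_4, k_4) = 0xD1
s_6 = Round(s_5, k_5) = 0x1B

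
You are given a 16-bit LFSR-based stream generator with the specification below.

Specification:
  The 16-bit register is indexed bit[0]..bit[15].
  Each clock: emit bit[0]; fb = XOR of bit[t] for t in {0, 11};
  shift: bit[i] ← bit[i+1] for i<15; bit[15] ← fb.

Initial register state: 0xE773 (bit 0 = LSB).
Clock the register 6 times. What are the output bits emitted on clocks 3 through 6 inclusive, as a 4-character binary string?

0011

reg_0 = 0xE773
clock 1: out=1, reg = 0xF3B9
clock 2: out=1, reg = 0xF9DC
clock 3: out=0, reg = 0xFCEE
clock 4: out=0, reg = 0xFE77
clock 5: out=1, reg = 0x7F3B
clock 6: out=1, reg = 0x3F9D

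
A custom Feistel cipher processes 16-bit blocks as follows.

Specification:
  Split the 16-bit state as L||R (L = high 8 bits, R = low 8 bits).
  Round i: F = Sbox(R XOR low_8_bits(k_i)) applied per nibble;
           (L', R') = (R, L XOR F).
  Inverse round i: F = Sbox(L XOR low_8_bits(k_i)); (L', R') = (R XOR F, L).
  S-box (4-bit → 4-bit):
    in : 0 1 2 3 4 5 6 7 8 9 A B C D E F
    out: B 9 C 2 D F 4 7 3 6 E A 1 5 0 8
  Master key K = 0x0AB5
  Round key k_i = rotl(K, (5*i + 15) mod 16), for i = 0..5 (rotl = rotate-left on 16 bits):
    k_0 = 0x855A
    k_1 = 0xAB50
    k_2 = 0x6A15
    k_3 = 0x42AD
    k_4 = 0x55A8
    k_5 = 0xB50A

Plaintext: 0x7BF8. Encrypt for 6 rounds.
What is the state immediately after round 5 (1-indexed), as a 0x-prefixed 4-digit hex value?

s_0 = plaintext = 0x7BF8
s_1 = Round(s_0, k_0) = 0xF897
s_2 = Round(s_1, k_1) = 0x97EF
s_3 = Round(s_2, k_2) = 0xEF19
s_4 = Round(s_3, k_3) = 0x1942
s_5 = Round(s_4, k_4) = 0x4217
s_6 = Round(s_5, k_5) = 0x17D7

0x4217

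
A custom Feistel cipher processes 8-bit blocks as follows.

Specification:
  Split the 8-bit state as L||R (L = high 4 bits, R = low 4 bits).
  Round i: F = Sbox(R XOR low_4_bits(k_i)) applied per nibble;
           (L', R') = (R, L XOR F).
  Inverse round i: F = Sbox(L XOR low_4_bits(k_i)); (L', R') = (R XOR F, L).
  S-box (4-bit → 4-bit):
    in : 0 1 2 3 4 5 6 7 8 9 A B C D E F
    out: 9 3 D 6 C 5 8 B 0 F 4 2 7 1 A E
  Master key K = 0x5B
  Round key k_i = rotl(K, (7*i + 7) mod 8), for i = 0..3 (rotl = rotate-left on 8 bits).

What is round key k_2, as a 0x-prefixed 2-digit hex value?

K = 0x5B
k_0 = rotl(K, (7*0+7) mod 8) = rotl(K, 7) = 0xAD
k_1 = rotl(K, (7*1+7) mod 8) = rotl(K, 6) = 0xD6
k_2 = rotl(K, (7*2+7) mod 8) = rotl(K, 5) = 0x6B

0x6B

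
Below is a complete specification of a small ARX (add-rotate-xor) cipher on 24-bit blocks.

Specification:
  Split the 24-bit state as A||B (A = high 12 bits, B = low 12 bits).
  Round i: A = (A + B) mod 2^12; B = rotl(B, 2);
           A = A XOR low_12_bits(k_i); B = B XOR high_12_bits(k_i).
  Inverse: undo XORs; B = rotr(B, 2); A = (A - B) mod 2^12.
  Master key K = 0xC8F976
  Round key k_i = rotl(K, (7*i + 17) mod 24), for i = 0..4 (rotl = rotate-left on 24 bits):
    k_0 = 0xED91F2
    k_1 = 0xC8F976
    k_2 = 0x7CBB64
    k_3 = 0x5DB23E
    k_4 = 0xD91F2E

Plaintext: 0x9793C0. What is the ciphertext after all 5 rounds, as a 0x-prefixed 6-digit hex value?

0x863CA4

s_0 = plaintext = 0x9793C0
s_1 = Round(s_0, k_0) = 0xCCB1D9
s_2 = Round(s_1, k_1) = 0x7D2BEB
s_3 = Round(s_2, k_2) = 0x8D9865
s_4 = Round(s_3, k_3) = 0x30044D
s_5 = Round(s_4, k_4) = 0x863CA4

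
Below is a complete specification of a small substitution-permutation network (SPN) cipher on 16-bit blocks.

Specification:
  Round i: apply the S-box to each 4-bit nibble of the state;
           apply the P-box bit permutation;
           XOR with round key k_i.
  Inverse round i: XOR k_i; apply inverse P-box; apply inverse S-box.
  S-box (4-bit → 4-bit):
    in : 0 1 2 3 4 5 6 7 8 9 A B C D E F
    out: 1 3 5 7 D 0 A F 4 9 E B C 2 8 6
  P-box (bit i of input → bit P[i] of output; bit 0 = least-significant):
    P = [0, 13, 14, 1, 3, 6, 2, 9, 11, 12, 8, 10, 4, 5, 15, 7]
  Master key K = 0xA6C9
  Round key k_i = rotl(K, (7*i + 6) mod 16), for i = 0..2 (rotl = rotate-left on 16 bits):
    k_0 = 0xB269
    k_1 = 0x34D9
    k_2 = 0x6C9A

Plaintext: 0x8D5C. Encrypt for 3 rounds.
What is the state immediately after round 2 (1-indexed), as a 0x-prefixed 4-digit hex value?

s_0 = plaintext = 0x8D5C
s_1 = Round(s_0, k_0) = 0x626B
s_2 = Round(s_1, k_1) = 0x1F3A
s_3 = Round(s_2, k_2) = 0x1DE4

0x1F3A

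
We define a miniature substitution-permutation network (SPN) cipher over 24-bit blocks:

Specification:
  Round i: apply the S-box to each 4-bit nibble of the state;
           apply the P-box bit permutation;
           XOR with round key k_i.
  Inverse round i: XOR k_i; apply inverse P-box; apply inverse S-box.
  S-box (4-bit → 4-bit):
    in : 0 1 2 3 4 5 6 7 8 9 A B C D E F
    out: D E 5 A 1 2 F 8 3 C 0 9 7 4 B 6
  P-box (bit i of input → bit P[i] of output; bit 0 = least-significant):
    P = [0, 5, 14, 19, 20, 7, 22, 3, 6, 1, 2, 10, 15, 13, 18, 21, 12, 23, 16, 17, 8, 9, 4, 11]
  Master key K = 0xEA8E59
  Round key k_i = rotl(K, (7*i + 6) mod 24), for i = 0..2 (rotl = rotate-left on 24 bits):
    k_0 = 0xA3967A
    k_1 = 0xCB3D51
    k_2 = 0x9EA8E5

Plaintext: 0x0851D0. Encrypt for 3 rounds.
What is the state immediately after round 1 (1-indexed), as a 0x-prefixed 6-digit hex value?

s_0 = plaintext = 0x0851D0
s_1 = Round(s_0, k_0) = 0x6BEB6D
s_2 = Round(s_1, k_1) = 0xB9C289
s_3 = Round(s_2, k_2) = 0x814121

0x6BEB6D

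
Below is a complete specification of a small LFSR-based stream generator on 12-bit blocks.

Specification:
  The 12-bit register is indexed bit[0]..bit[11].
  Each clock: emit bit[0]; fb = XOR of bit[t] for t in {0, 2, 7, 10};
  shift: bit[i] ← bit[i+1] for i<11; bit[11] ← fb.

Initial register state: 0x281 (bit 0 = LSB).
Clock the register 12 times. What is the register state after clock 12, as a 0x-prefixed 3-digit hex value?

0x974

reg_0 = 0x281
clock 1: out=1, reg = 0x140
clock 2: out=0, reg = 0x0A0
clock 3: out=0, reg = 0x850
clock 4: out=0, reg = 0x428
clock 5: out=0, reg = 0xA14
clock 6: out=0, reg = 0xD0A
clock 7: out=0, reg = 0xE85
clock 8: out=1, reg = 0x742
clock 9: out=0, reg = 0xBA1
clock 10: out=1, reg = 0x5D0
clock 11: out=0, reg = 0x2E8
clock 12: out=0, reg = 0x974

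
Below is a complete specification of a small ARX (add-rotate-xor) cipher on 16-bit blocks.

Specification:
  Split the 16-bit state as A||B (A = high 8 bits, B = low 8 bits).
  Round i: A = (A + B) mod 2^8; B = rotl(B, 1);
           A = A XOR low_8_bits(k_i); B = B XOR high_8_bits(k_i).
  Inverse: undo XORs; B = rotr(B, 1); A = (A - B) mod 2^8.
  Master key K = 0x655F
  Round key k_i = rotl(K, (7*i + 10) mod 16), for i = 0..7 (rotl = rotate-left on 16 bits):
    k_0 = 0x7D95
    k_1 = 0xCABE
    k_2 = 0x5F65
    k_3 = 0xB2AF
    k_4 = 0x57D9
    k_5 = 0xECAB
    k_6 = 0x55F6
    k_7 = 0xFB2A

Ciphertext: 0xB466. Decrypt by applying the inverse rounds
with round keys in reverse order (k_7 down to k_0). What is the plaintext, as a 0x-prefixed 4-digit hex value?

0xFAF2

s_0 = ciphertext = 0xB466
s_1 = InvRound(s_0, k_7) = 0xD0CE
s_2 = InvRound(s_1, k_6) = 0x59CD
s_3 = InvRound(s_2, k_5) = 0x6290
s_4 = InvRound(s_3, k_4) = 0xD8E3
s_5 = InvRound(s_4, k_3) = 0xCFA8
s_6 = InvRound(s_5, k_2) = 0xAFFB
s_7 = InvRound(s_6, k_1) = 0x7998
s_8 = InvRound(s_7, k_0) = 0xFAF2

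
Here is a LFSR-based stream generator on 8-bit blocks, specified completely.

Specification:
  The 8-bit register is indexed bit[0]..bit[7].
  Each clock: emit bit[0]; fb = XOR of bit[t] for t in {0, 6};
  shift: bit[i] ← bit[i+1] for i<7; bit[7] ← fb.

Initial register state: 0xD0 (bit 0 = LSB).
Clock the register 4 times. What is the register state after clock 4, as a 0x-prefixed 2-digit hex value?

0xFD

reg_0 = 0xD0
clock 1: out=0, reg = 0xE8
clock 2: out=0, reg = 0xF4
clock 3: out=0, reg = 0xFA
clock 4: out=0, reg = 0xFD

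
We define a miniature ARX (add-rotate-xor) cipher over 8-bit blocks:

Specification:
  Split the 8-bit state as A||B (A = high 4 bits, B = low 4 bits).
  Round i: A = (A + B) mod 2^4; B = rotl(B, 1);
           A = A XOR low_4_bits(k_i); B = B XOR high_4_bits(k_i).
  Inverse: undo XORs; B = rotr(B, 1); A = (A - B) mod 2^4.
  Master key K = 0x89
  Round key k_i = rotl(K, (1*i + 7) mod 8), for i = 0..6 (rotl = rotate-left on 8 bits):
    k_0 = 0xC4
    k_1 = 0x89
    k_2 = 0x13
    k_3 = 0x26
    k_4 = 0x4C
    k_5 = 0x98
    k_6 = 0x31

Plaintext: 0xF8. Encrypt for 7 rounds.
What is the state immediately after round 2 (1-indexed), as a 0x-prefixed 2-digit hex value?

0x93

s_0 = plaintext = 0xF8
s_1 = Round(s_0, k_0) = 0x3D
s_2 = Round(s_1, k_1) = 0x93
s_3 = Round(s_2, k_2) = 0xF7
s_4 = Round(s_3, k_3) = 0x0C
s_5 = Round(s_4, k_4) = 0x0D
s_6 = Round(s_5, k_5) = 0x52
s_7 = Round(s_6, k_6) = 0x67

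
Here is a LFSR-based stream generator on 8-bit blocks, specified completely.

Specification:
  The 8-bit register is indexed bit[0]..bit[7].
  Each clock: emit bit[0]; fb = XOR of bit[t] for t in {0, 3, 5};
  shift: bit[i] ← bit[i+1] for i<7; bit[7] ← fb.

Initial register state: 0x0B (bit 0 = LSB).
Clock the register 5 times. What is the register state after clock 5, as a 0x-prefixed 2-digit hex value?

reg_0 = 0x0B
clock 1: out=1, reg = 0x05
clock 2: out=1, reg = 0x82
clock 3: out=0, reg = 0x41
clock 4: out=1, reg = 0xA0
clock 5: out=0, reg = 0xD0

0xD0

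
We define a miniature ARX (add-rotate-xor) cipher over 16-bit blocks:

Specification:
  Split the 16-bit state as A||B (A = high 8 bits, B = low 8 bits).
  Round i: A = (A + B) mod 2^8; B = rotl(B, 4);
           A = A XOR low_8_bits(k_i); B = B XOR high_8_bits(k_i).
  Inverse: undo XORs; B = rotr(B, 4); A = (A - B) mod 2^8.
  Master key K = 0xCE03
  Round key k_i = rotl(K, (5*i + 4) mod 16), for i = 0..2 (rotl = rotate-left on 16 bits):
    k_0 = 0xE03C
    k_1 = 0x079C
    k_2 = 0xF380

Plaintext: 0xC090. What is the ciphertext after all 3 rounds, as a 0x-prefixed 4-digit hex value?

0xE26A

s_0 = plaintext = 0xC090
s_1 = Round(s_0, k_0) = 0x6CE9
s_2 = Round(s_1, k_1) = 0xC999
s_3 = Round(s_2, k_2) = 0xE26A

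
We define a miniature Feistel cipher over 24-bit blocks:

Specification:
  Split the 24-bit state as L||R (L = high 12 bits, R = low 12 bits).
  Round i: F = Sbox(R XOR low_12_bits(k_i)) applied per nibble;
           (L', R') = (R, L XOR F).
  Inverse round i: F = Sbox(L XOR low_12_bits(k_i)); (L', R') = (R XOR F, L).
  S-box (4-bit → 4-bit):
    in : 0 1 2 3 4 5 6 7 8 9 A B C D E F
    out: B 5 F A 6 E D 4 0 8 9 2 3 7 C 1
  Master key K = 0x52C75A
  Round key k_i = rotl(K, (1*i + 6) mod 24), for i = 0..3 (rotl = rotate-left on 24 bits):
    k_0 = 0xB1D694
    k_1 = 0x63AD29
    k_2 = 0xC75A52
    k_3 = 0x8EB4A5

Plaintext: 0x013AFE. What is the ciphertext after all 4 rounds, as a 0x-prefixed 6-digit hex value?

0x01701B

s_0 = plaintext = 0x013AFE
s_1 = Round(s_0, k_0) = 0xAFE3CA
s_2 = Round(s_1, k_1) = 0x3CA634
s_3 = Round(s_2, k_2) = 0x634017
s_4 = Round(s_3, k_3) = 0x01701B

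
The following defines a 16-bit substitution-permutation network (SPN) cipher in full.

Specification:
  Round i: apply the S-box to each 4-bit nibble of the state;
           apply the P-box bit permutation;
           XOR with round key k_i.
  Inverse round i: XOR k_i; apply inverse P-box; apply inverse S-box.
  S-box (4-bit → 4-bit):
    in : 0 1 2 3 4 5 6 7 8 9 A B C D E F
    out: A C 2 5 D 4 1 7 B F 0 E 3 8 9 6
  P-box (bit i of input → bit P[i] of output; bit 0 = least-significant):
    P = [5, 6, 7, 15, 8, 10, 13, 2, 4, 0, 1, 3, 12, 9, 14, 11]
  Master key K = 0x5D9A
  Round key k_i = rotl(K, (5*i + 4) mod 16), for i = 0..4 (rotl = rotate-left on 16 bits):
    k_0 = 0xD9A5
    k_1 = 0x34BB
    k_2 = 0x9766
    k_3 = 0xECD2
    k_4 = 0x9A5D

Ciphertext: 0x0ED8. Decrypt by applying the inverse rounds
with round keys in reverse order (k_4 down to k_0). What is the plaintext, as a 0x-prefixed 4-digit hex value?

0xF051

s_0 = ciphertext = 0x0ED8
s_1 = InvRound(s_0, k_4) = 0x6201
s_2 = InvRound(s_1, k_3) = 0x072B
s_3 = InvRound(s_2, k_2) = 0x60D0
s_4 = InvRound(s_3, k_1) = 0x3B2C
s_5 = InvRound(s_4, k_0) = 0xF051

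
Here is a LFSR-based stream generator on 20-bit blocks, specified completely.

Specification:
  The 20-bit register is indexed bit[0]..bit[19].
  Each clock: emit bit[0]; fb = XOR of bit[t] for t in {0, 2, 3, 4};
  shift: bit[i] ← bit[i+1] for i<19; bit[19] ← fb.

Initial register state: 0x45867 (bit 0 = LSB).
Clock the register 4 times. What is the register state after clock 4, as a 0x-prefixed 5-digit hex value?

0x44586

reg_0 = 0x45867
clock 1: out=1, reg = 0x22C33
clock 2: out=1, reg = 0x11619
clock 3: out=1, reg = 0x88B0C
clock 4: out=0, reg = 0x44586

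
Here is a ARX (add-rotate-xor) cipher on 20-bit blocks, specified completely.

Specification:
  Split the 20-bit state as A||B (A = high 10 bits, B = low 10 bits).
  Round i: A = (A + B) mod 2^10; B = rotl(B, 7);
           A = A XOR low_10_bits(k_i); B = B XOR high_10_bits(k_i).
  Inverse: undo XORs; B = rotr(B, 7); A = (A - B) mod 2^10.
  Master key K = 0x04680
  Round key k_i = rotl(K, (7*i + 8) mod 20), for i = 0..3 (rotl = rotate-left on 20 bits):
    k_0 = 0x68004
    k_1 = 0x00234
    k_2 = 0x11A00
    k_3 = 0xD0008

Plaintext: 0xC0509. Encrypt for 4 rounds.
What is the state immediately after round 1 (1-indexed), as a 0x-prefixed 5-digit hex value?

0x03901

s_0 = plaintext = 0xC0509
s_1 = Round(s_0, k_0) = 0x03901
s_2 = Round(s_1, k_1) = 0xCECA0
s_3 = Round(s_2, k_2) = 0x76C52
s_4 = Round(s_3, k_3) = 0x8964A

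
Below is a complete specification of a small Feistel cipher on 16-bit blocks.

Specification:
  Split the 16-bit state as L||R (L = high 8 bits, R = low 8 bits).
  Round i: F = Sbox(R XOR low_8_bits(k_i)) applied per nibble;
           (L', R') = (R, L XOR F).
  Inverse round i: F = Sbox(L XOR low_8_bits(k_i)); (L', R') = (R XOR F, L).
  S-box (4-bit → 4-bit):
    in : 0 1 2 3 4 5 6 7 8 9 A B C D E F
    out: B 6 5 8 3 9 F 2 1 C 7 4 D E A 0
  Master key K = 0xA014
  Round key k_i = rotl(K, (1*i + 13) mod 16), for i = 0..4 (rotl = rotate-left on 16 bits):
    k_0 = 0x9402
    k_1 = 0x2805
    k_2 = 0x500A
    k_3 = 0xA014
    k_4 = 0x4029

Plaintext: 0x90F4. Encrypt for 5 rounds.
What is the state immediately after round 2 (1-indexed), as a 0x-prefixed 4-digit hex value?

s_0 = plaintext = 0x90F4
s_1 = Round(s_0, k_0) = 0xF49F
s_2 = Round(s_1, k_1) = 0x9F33
s_3 = Round(s_2, k_2) = 0x3313
s_4 = Round(s_3, k_3) = 0x1381
s_5 = Round(s_4, k_4) = 0x8162

0x9F33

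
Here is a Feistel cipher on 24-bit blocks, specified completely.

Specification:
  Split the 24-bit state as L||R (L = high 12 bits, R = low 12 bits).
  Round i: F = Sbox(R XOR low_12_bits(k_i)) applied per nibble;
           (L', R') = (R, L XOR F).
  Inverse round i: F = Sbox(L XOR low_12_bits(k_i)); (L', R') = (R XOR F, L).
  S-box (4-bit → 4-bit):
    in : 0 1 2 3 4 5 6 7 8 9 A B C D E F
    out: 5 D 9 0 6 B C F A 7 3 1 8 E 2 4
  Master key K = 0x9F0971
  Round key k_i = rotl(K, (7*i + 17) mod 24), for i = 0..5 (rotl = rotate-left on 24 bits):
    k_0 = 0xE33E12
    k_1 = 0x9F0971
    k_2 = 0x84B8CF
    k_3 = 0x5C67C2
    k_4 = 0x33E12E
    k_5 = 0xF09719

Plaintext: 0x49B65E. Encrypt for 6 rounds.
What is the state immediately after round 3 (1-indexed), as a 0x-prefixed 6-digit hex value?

0x9F73F9

s_0 = plaintext = 0x49B65E
s_1 = Round(s_0, k_0) = 0x65EEF3
s_2 = Round(s_1, k_1) = 0xEF39F7
s_3 = Round(s_2, k_2) = 0x9F73F9
s_4 = Round(s_3, k_3) = 0x3F9FF6
s_5 = Round(s_4, k_4) = 0xFF6113
s_6 = Round(s_5, k_5) = 0x1133A5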